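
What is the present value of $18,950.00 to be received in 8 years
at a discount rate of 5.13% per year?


Formula: PV = FV / (1 + r)^n
Substituting: PV = $18,950.00 / (1 + 0.0513)^8
Discount factor: (1.0513)^8 = 1.492153
PV = $18,950.00 / 1.492153 = $12,699.77

$12,699.77


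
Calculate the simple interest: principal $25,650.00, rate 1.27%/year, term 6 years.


Formula: I = P * r * t
Substituting: I = $25,650.00 * 0.0127 * 6
Step: I = $25,650.00 * 0.0762
I = $1,954.53

$1,954.53


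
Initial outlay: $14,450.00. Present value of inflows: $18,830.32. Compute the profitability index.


Formula: PI = PV(cash flows) / initial investment
Substituting: PI = $18,830.32 / $14,450.00
PI = 1.3031

1.3031


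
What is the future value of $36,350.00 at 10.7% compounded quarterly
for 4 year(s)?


Formula: FV = P * (1 + r/m)^(m*t)
Period rate: r/m = 0.107 / 4 = 0.02675
Total periods: m*t = 4 * 4 = 16
Growth factor: (1 + 0.02675)^16 = 1.525581
FV = $36,350.00 * 1.525581 = $55,454.88

$55,454.88


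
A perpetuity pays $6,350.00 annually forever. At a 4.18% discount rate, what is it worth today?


Formula: PV = C / r
Substituting: PV = $6,350.00 / 0.0418
PV = $151,913.88

$151,913.88


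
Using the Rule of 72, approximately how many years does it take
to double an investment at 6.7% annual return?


Formula: Years ≈ 72 / r
Substituting: Years ≈ 72 / 6.7
Years ≈ 10.7

10.7 years


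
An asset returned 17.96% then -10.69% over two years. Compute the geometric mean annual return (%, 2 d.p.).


Formula: Geometric mean = ((1+r1)*(1+r2))^(1/2) - 1
Product: (1 + 0.1796) * (1 + -0.1069) = 1.1796 * 0.8931 = 1.053501
Square root: 1.053501^0.5 = 1.026402
Geometric mean = 1.026402 - 1 = 0.026402
As percentage: 2.64%

2.64%


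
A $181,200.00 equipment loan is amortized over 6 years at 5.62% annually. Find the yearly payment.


Formula: PMT = PV * r / (1 - (1+r)^(-n))
Denominator: 1 - (1 + 0.0562)^(-6) = 0.279684
Numerator: $181,200.00 * 0.0562 = 10183.44
PMT = 10183.44 / 0.279684 = $36,410.51

$36,410.51


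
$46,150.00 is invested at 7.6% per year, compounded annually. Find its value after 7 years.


Formula: FV = P * (1 + r)^n
Substituting: FV = $46,150.00 * (1 + 0.076)^7
Growth factor: (1.076)^7 = 1.669882
FV = $46,150.00 * 1.669882 = $77,065.07

$77,065.07


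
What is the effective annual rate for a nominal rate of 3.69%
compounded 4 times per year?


Formula: EAR = (1 + r/m)^m - 1
Period rate: r/m = 0.0369 / 4 = 0.009225
Compounding: (1 + 0.009225)^4 = 1.037414
EAR = 1.037414 - 1 = 0.037414

0.037414


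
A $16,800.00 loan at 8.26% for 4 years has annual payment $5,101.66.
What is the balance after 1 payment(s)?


Formula: Balance = PV*(1+r)^k - PMT*((1+r)^k - 1)/r
Growth: (1 + 0.0826)^1 = 1.0826
Accumulated factor: ((1+r)^k - 1)/r = 1.0
Balance = $16,800.00 * 1.0826 - $5,101.66 * 1.0
Balance = $13,086.02

$13,086.02


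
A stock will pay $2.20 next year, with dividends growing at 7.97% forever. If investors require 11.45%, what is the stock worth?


Formula: P = D1 / (r - g)
Spread: r - g = 0.1145 - 0.0797 = 0.0348
Substituting: P = $2.20 / 0.0348
P = $63.22

$63.22


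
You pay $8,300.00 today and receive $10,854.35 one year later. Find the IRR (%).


Formula: IRR = C1/C0 - 1
Substituting: IRR = $10,854.35 / $8,300.00 - 1
Ratio: 1.307753 - 1 = 0.307753
IRR = 30.7753%

30.7753%


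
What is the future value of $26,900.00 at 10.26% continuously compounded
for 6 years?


Formula: FV = P * e^(r*t)
Exponent: r*t = 0.1026 * 6 = 0.6156
e^(0.6156) = 1.850767
FV = $26,900.00 * 1.850767 = $49,785.62

$49,785.62


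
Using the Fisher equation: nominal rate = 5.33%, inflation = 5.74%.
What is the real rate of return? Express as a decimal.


Formula: (1 + r_real) = (1 + r_nom) / (1 + inflation)
Substituting: (1 + r_real) = 1.0533 / 1.0574
(1 + r_real) = 0.996123
r_real = 0.996123 - 1 = -0.003877

-0.003877


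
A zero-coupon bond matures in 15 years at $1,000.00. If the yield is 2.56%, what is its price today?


Formula: Price = FV / (1 + r)^n
Substituting: Price = $1,000.00 / (1 + 0.0256)^15
Discount factor: (1.0256)^15 = 1.461067
Price = $1,000.00 / 1.461067 = $684.43

$684.43


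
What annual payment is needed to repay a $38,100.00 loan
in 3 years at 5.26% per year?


Formula: PMT = PV * r / (1 - (1+r)^(-n))
Denominator: 1 - (1 + 0.0526)^(-3) = 0.142548
Numerator: $38,100.00 * 0.0526 = 2004.06
PMT = 2004.06 / 0.142548 = $14,058.86

$14,058.86


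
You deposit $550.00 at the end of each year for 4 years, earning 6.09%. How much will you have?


Formula: FV = PMT * ((1+r)^n - 1) / r
Growth factor: (1 + 0.0609)^4 = 1.26677
Numerator: 1.26677 - 1 = 0.26677
FV = $550.00 * 0.26677 / 0.0609 = $2,409.25

$2,409.25


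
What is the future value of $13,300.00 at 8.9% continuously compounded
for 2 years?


Formula: FV = P * e^(r*t)
Exponent: r*t = 0.089 * 2 = 0.178
e^(0.178) = 1.194825
FV = $13,300.00 * 1.194825 = $15,891.18

$15,891.18


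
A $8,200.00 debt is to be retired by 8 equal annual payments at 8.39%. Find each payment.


Formula: PMT = PV * r / (1 - (1+r)^(-n))
Denominator: 1 - (1 + 0.0839)^(-8) = 0.475088
Numerator: $8,200.00 * 0.0839 = 687.98
PMT = 687.98 / 0.475088 = $1,448.11

$1,448.11


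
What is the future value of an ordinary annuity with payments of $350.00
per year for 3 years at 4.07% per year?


Formula: FV = PMT * ((1+r)^n - 1) / r
Growth factor: (1 + 0.0407)^3 = 1.127137
Numerator: 1.127137 - 1 = 0.127137
FV = $350.00 * 0.127137 / 0.0407 = $1,093.31

$1,093.31


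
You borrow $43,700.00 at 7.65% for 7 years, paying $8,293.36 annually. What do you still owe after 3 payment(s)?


Formula: Balance = PV*(1+r)^k - PMT*((1+r)^k - 1)/r
Growth: (1 + 0.0765)^3 = 1.247504
Accumulated factor: ((1+r)^k - 1)/r = 3.235352
Balance = $43,700.00 * 1.247504 - $8,293.36 * 3.235352
Balance = $27,684.00

$27,684.00


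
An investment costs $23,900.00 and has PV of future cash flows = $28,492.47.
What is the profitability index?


Formula: PI = PV(cash flows) / initial investment
Substituting: PI = $28,492.47 / $23,900.00
PI = 1.1922

1.1922


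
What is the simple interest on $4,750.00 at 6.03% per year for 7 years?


Formula: I = P * r * t
Substituting: I = $4,750.00 * 0.0603 * 7
Step: I = $4,750.00 * 0.4221
I = $2,004.98

$2,004.98


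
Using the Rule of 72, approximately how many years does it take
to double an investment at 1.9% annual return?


Formula: Years ≈ 72 / r
Substituting: Years ≈ 72 / 1.9
Years ≈ 37.9

37.9 years


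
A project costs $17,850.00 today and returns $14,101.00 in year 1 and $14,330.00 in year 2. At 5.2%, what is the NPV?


Formula: NPV = C0 + C1/(1+r) + C2/(1+r)^2
Discount C1: $14,101.00 / (1 + 0.052) = $13,403.99
Discount C2: $14,330.00 / (1 + 0.052)^2 = $12,948.36
NPV = -$17,850.00 + $13,403.99 + $12,948.36 = $8,502.35

$8,502.35


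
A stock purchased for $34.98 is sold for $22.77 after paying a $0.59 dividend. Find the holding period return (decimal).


Formula: HPR = (P1 - P0 + D) / P0
Gain: $22.77 - $34.98 + $0.59 = -$11.62
HPR = -$11.62 / $34.98 = -0.3322

-0.3322


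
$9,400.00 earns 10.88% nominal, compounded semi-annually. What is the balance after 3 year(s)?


Formula: FV = P * (1 + r/m)^(m*t)
Period rate: r/m = 0.1088 / 2 = 0.0544
Total periods: m*t = 2 * 3 = 6
Growth factor: (1 + 0.0544)^6 = 1.374144
FV = $9,400.00 * 1.374144 = $12,916.96

$12,916.96


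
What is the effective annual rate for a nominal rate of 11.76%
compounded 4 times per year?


Formula: EAR = (1 + r/m)^m - 1
Period rate: r/m = 0.1176 / 4 = 0.0294
Compounding: (1 + 0.0294)^4 = 1.122889
EAR = 1.122889 - 1 = 0.122889

0.122889


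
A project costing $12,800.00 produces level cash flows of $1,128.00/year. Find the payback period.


Formula: Payback = investment / annual cash flow
Substituting: Payback = $12,800.00 / $1,128.00
Payback = 11.3475 years

11.3475 years


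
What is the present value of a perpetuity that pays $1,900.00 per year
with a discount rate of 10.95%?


Formula: PV = C / r
Substituting: PV = $1,900.00 / 0.1095
PV = $17,351.60

$17,351.60


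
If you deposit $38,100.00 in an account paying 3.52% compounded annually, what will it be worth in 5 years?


Formula: FV = P * (1 + r)^n
Substituting: FV = $38,100.00 * (1 + 0.0352)^5
Growth factor: (1.0352)^5 = 1.188834
FV = $38,100.00 * 1.188834 = $45,294.59

$45,294.59


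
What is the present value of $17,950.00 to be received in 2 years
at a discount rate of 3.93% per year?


Formula: PV = FV / (1 + r)^n
Substituting: PV = $17,950.00 / (1 + 0.0393)^2
Discount factor: (1.0393)^2 = 1.080144
PV = $17,950.00 / 1.080144 = $16,618.15

$16,618.15


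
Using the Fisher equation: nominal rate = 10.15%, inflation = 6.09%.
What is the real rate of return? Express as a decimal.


Formula: (1 + r_real) = (1 + r_nom) / (1 + inflation)
Substituting: (1 + r_real) = 1.1015 / 1.0609
(1 + r_real) = 1.038269
r_real = 1.038269 - 1 = 0.038269

0.038269


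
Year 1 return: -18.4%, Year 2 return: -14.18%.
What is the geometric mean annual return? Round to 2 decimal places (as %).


Formula: Geometric mean = ((1+r1)*(1+r2))^(1/2) - 1
Product: (1 + -0.184) * (1 + -0.1418) = 0.816 * 0.8582 = 0.700291
Square root: 0.700291^0.5 = 0.836834
Geometric mean = 0.836834 - 1 = -0.163166
As percentage: -16.32%

-16.32%


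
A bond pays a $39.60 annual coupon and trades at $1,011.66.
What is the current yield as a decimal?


Formula: Current yield = annual coupon / price
Substituting: CY = $39.60 / $1,011.66
CY = 0.039144

0.039144


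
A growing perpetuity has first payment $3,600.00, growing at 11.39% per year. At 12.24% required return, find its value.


Formula: PV = C / (r - g)
Spread: r - g = 0.1224 - 0.1139 = 0.0085
Substituting: PV = $3,600.00 / 0.0085
PV = $423,529.41

$423,529.41


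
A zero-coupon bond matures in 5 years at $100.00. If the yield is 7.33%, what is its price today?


Formula: Price = FV / (1 + r)^n
Substituting: Price = $100.00 / (1 + 0.0733)^5
Discount factor: (1.0733)^5 = 1.424314
Price = $100.00 / 1.424314 = $70.21

$70.21


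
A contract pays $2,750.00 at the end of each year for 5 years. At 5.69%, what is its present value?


Formula: PV = PMT * (1 - (1+r)^(-n)) / r
Discount factor: (1 + 0.0569)^(-5) = 0.758282
Bracket: 1 - 0.758282 = 0.241718
PV = $2,750.00 * 0.241718 / 0.0569 = $11,682.35

$11,682.35


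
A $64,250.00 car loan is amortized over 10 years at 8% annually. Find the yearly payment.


Formula: PMT = PV * r / (1 - (1+r)^(-n))
Denominator: 1 - (1 + 0.08)^(-10) = 0.536807
Numerator: $64,250.00 * 0.08 = 5140.0
PMT = 5140.0 / 0.536807 = $9,575.14

$9,575.14


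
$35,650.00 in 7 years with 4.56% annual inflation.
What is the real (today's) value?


Formula: Real value = nominal / (1 + inflation)^years
Price level: (1 + 0.0456)^7 = 1.366341
Real value = $35,650.00 / 1.366341 = $26,091.59

$26,091.59


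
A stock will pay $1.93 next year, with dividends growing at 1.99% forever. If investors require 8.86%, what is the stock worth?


Formula: P = D1 / (r - g)
Spread: r - g = 0.0886 - 0.0199 = 0.0687
Substituting: P = $1.93 / 0.0687
P = $28.09

$28.09


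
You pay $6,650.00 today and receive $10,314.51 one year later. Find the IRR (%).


Formula: IRR = C1/C0 - 1
Substituting: IRR = $10,314.51 / $6,650.00 - 1
Ratio: 1.551054 - 1 = 0.551054
IRR = 55.1054%

55.1054%


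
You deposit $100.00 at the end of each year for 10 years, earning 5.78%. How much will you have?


Formula: FV = PMT * ((1+r)^n - 1) / r
Growth factor: (1 + 0.0578)^10 = 1.754024
Numerator: 1.754024 - 1 = 0.754024
FV = $100.00 * 0.754024 / 0.0578 = $1,304.54

$1,304.54


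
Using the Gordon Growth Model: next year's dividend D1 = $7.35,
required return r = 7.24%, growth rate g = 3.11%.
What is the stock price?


Formula: P = D1 / (r - g)
Spread: r - g = 0.0724 - 0.0311 = 0.0413
Substituting: P = $7.35 / 0.0413
P = $177.97

$177.97


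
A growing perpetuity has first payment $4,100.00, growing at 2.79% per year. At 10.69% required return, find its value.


Formula: PV = C / (r - g)
Spread: r - g = 0.1069 - 0.0279 = 0.079
Substituting: PV = $4,100.00 / 0.079
PV = $51,898.73

$51,898.73


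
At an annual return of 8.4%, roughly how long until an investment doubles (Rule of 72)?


Formula: Years ≈ 72 / r
Substituting: Years ≈ 72 / 8.4
Years ≈ 8.6

8.6 years


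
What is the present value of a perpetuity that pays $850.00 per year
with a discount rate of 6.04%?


Formula: PV = C / r
Substituting: PV = $850.00 / 0.0604
PV = $14,072.85

$14,072.85


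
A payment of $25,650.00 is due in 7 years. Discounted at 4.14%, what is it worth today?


Formula: PV = FV / (1 + r)^n
Substituting: PV = $25,650.00 / (1 + 0.0414)^7
Discount factor: (1.0414)^7 = 1.328382
PV = $25,650.00 / 1.328382 = $19,309.20

$19,309.20


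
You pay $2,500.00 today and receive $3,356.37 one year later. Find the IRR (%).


Formula: IRR = C1/C0 - 1
Substituting: IRR = $3,356.37 / $2,500.00 - 1
Ratio: 1.342548 - 1 = 0.342548
IRR = 34.2548%

34.2548%


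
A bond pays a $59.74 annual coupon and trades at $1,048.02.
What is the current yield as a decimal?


Formula: Current yield = annual coupon / price
Substituting: CY = $59.74 / $1,048.02
CY = 0.057003

0.057003


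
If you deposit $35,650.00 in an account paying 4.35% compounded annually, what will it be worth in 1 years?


Formula: FV = P * (1 + r)^n
Substituting: FV = $35,650.00 * (1 + 0.0435)^1
Growth factor: (1.0435)^1 = 1.0435
FV = $35,650.00 * 1.0435 = $37,200.78

$37,200.78


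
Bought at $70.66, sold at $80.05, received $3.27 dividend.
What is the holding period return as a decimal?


Formula: HPR = (P1 - P0 + D) / P0
Gain: $80.05 - $70.66 + $3.27 = $12.66
HPR = $12.66 / $70.66 = 0.1792

0.1792


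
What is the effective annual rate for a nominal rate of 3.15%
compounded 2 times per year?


Formula: EAR = (1 + r/m)^m - 1
Period rate: r/m = 0.0315 / 2 = 0.01575
Compounding: (1 + 0.01575)^2 = 1.031748
EAR = 1.031748 - 1 = 0.031748

0.031748


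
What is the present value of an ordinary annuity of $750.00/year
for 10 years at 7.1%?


Formula: PV = PMT * (1 - (1+r)^(-n)) / r
Discount factor: (1 + 0.071)^(-10) = 0.503623
Bracket: 1 - 0.503623 = 0.496377
PV = $750.00 * 0.496377 / 0.071 = $5,243.42

$5,243.42


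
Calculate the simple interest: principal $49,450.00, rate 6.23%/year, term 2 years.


Formula: I = P * r * t
Substituting: I = $49,450.00 * 0.0623 * 2
Step: I = $49,450.00 * 0.1246
I = $6,161.47

$6,161.47


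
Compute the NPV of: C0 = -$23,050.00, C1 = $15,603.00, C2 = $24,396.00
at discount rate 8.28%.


Formula: NPV = C0 + C1/(1+r) + C2/(1+r)^2
Discount C1: $15,603.00 / (1 + 0.0828) = $14,409.86
Discount C2: $24,396.00 / (1 + 0.0828)^2 = $20,807.61
NPV = -$23,050.00 + $14,409.86 + $20,807.61 = $12,167.47

$12,167.47


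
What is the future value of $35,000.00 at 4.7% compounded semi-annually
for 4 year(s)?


Formula: FV = P * (1 + r/m)^(m*t)
Period rate: r/m = 0.047 / 2 = 0.0235
Total periods: m*t = 2 * 4 = 8
Growth factor: (1 + 0.0235)^8 = 1.204212
FV = $35,000.00 * 1.204212 = $42,147.40

$42,147.40


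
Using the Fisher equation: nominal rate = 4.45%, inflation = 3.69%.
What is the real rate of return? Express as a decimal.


Formula: (1 + r_real) = (1 + r_nom) / (1 + inflation)
Substituting: (1 + r_real) = 1.0445 / 1.0369
(1 + r_real) = 1.00733
r_real = 1.00733 - 1 = 0.00733

0.00733


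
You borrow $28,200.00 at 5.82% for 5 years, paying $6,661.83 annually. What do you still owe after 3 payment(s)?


Formula: Balance = PV*(1+r)^k - PMT*((1+r)^k - 1)/r
Growth: (1 + 0.0582)^3 = 1.184959
Accumulated factor: ((1+r)^k - 1)/r = 3.177987
Balance = $28,200.00 * 1.184959 - $6,661.83 * 3.177987
Balance = $12,244.63

$12,244.63


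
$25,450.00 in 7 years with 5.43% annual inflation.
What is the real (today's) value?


Formula: Real value = nominal / (1 + inflation)^years
Price level: (1 + 0.0543)^7 = 1.447936
Real value = $25,450.00 / 1.447936 = $17,576.74

$17,576.74


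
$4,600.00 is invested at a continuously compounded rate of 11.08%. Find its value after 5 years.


Formula: FV = P * e^(r*t)
Exponent: r*t = 0.1108 * 5 = 0.554
e^(0.554) = 1.7402
FV = $4,600.00 * 1.7402 = $8,004.92

$8,004.92


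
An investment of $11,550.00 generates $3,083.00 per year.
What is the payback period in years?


Formula: Payback = investment / annual cash flow
Substituting: Payback = $11,550.00 / $3,083.00
Payback = 3.7464 years

3.7464 years


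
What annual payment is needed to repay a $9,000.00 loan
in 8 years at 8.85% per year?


Formula: PMT = PV * r / (1 - (1+r)^(-n))
Denominator: 1 - (1 + 0.0885)^(-8) = 0.492574
Numerator: $9,000.00 * 0.0885 = 796.5
PMT = 796.5 / 0.492574 = $1,617.02

$1,617.02


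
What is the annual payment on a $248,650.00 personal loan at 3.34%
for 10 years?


Formula: PMT = PV * r / (1 - (1+r)^(-n))
Denominator: 1 - (1 + 0.0334)^(-10) = 0.280028
Numerator: $248,650.00 * 0.0334 = 8304.91
PMT = 8304.91 / 0.280028 = $29,657.40

$29,657.40


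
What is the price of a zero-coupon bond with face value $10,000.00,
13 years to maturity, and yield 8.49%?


Formula: Price = FV / (1 + r)^n
Substituting: Price = $10,000.00 / (1 + 0.0849)^13
Discount factor: (1.0849)^13 = 2.884471
Price = $10,000.00 / 2.884471 = $3,466.84

$3,466.84


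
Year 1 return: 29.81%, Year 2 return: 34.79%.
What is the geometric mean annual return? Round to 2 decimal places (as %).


Formula: Geometric mean = ((1+r1)*(1+r2))^(1/2) - 1
Product: (1 + 0.2981) * (1 + 0.3479) = 1.2981 * 1.3479 = 1.749709
Square root: 1.749709^0.5 = 1.322766
Geometric mean = 1.322766 - 1 = 0.322766
As percentage: 32.28%

32.28%


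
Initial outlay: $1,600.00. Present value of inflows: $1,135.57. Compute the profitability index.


Formula: PI = PV(cash flows) / initial investment
Substituting: PI = $1,135.57 / $1,600.00
PI = 0.7097

0.7097


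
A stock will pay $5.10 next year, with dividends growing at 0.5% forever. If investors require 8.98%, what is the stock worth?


Formula: P = D1 / (r - g)
Spread: r - g = 0.0898 - 0.005 = 0.0848
Substituting: P = $5.10 / 0.0848
P = $60.14

$60.14


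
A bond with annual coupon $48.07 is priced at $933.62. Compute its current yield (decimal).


Formula: Current yield = annual coupon / price
Substituting: CY = $48.07 / $933.62
CY = 0.051488

0.051488


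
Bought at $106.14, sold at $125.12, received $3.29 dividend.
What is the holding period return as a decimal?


Formula: HPR = (P1 - P0 + D) / P0
Gain: $125.12 - $106.14 + $3.29 = $22.27
HPR = $22.27 / $106.14 = 0.2098

0.2098


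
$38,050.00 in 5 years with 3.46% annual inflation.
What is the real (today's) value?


Formula: Real value = nominal / (1 + inflation)^years
Price level: (1 + 0.0346)^5 = 1.185393
Real value = $38,050.00 / 1.185393 = $32,099.06

$32,099.06


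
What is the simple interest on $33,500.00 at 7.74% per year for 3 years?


Formula: I = P * r * t
Substituting: I = $33,500.00 * 0.0774 * 3
Step: I = $33,500.00 * 0.2322
I = $7,778.70

$7,778.70


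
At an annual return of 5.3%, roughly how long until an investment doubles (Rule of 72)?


Formula: Years ≈ 72 / r
Substituting: Years ≈ 72 / 5.3
Years ≈ 13.6

13.6 years


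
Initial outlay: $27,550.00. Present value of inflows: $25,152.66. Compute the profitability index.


Formula: PI = PV(cash flows) / initial investment
Substituting: PI = $25,152.66 / $27,550.00
PI = 0.913

0.913


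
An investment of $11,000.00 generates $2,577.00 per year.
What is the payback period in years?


Formula: Payback = investment / annual cash flow
Substituting: Payback = $11,000.00 / $2,577.00
Payback = 4.2685 years

4.2685 years


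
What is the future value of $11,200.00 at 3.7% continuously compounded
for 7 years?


Formula: FV = P * e^(r*t)
Exponent: r*t = 0.037 * 7 = 0.259
e^(0.259) = 1.295634
FV = $11,200.00 * 1.295634 = $14,511.10

$14,511.10


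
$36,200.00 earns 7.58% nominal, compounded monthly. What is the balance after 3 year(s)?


Formula: FV = P * (1 + r/m)^(m*t)
Period rate: r/m = 0.0758 / 12 = 0.006317
Total periods: m*t = 12 * 3 = 36
Growth factor: (1 + 0.006317)^36 = 1.254434
FV = $36,200.00 * 1.254434 = $45,410.53

$45,410.53


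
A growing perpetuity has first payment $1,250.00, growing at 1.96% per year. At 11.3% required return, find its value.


Formula: PV = C / (r - g)
Spread: r - g = 0.113 - 0.0196 = 0.0934
Substituting: PV = $1,250.00 / 0.0934
PV = $13,383.30

$13,383.30


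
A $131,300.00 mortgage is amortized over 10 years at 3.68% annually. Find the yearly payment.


Formula: PMT = PV * r / (1 - (1+r)^(-n))
Denominator: 1 - (1 + 0.0368)^(-10) = 0.303293
Numerator: $131,300.00 * 0.0368 = 4831.84
PMT = 4831.84 / 0.303293 = $15,931.26

$15,931.26


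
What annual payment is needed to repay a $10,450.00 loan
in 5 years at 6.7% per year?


Formula: PMT = PV * r / (1 - (1+r)^(-n))
Denominator: 1 - (1 + 0.067)^(-5) = 0.276934
Numerator: $10,450.00 * 0.067 = 700.15
PMT = 700.15 / 0.276934 = $2,528.22

$2,528.22


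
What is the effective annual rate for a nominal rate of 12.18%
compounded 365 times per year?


Formula: EAR = (1 + r/m)^m - 1
Period rate: r/m = 0.1218 / 365 = 0.000334
Compounding: (1 + 0.000334)^365 = 1.129505
EAR = 1.129505 - 1 = 0.129505

0.129505


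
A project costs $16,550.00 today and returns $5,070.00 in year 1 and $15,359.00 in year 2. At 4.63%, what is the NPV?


Formula: NPV = C0 + C1/(1+r) + C2/(1+r)^2
Discount C1: $5,070.00 / (1 + 0.0463) = $4,845.65
Discount C2: $15,359.00 / (1 + 0.0463)^2 = $14,029.77
NPV = -$16,550.00 + $4,845.65 + $14,029.77 = $2,325.41

$2,325.41


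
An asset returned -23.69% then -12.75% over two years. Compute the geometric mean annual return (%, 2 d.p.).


Formula: Geometric mean = ((1+r1)*(1+r2))^(1/2) - 1
Product: (1 + -0.2369) * (1 + -0.1275) = 0.7631 * 0.8725 = 0.665805
Square root: 0.665805^0.5 = 0.815969
Geometric mean = 0.815969 - 1 = -0.184031
As percentage: -18.40%

-18.40%


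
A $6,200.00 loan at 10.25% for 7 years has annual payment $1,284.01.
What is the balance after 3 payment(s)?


Formula: Balance = PV*(1+r)^k - PMT*((1+r)^k - 1)/r
Growth: (1 + 0.1025)^3 = 1.340096
Accumulated factor: ((1+r)^k - 1)/r = 3.318006
Balance = $6,200.00 * 1.340096 - $1,284.01 * 3.318006
Balance = $4,048.24

$4,048.24


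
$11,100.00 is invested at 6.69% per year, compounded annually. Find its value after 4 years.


Formula: FV = P * (1 + r)^n
Substituting: FV = $11,100.00 * (1 + 0.0669)^4
Growth factor: (1.0669)^4 = 1.295671
FV = $11,100.00 * 1.295671 = $14,381.95

$14,381.95


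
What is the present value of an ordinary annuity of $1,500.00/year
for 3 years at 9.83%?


Formula: PV = PMT * (1 - (1+r)^(-n)) / r
Discount factor: (1 + 0.0983)^(-3) = 0.754809
Bracket: 1 - 0.754809 = 0.245191
PV = $1,500.00 * 0.245191 / 0.0983 = $3,741.47

$3,741.47


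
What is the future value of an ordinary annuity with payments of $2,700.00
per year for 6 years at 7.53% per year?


Formula: FV = PMT * ((1+r)^n - 1) / r
Growth factor: (1 + 0.0753)^6 = 1.545887
Numerator: 1.545887 - 1 = 0.545887
FV = $2,700.00 * 0.545887 / 0.0753 = $19,573.65

$19,573.65


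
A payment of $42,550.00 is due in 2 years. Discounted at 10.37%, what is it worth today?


Formula: PV = FV / (1 + r)^n
Substituting: PV = $42,550.00 / (1 + 0.1037)^2
Discount factor: (1.1037)^2 = 1.218154
PV = $42,550.00 / 1.218154 = $34,929.91

$34,929.91


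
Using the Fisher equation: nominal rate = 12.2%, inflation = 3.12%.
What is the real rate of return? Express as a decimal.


Formula: (1 + r_real) = (1 + r_nom) / (1 + inflation)
Substituting: (1 + r_real) = 1.122 / 1.0312
(1 + r_real) = 1.088053
r_real = 1.088053 - 1 = 0.088053

0.088053


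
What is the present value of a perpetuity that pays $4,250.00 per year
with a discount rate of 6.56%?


Formula: PV = C / r
Substituting: PV = $4,250.00 / 0.0656
PV = $64,786.59

$64,786.59


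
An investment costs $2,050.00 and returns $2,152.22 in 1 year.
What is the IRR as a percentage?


Formula: IRR = C1/C0 - 1
Substituting: IRR = $2,152.22 / $2,050.00 - 1
Ratio: 1.049863 - 1 = 0.049863
IRR = 4.9863%

4.9863%


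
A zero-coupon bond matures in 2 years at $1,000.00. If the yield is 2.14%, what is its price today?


Formula: Price = FV / (1 + r)^n
Substituting: Price = $1,000.00 / (1 + 0.0214)^2
Discount factor: (1.0214)^2 = 1.043258
Price = $1,000.00 / 1.043258 = $958.54

$958.54


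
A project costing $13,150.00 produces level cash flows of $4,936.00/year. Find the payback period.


Formula: Payback = investment / annual cash flow
Substituting: Payback = $13,150.00 / $4,936.00
Payback = 2.6641 years

2.6641 years


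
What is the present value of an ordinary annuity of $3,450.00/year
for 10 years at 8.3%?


Formula: PV = PMT * (1 - (1+r)^(-n)) / r
Discount factor: (1 + 0.083)^(-10) = 0.450521
Bracket: 1 - 0.450521 = 0.549479
PV = $3,450.00 * 0.549479 / 0.083 = $22,839.77

$22,839.77


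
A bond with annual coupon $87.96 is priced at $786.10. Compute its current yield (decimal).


Formula: Current yield = annual coupon / price
Substituting: CY = $87.96 / $786.10
CY = 0.111894

0.111894


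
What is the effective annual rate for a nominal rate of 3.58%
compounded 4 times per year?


Formula: EAR = (1 + r/m)^m - 1
Period rate: r/m = 0.0358 / 4 = 0.00895
Compounding: (1 + 0.00895)^4 = 1.036283
EAR = 1.036283 - 1 = 0.036283

0.036283


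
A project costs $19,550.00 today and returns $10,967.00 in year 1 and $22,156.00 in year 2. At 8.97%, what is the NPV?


Formula: NPV = C0 + C1/(1+r) + C2/(1+r)^2
Discount C1: $10,967.00 / (1 + 0.0897) = $10,064.24
Discount C2: $22,156.00 / (1 + 0.0897)^2 = $18,658.53
NPV = -$19,550.00 + $10,064.24 + $18,658.53 = $9,172.77

$9,172.77


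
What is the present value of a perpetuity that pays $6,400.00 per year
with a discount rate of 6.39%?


Formula: PV = C / r
Substituting: PV = $6,400.00 / 0.0639
PV = $100,156.49

$100,156.49


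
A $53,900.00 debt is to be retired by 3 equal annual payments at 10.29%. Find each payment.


Formula: PMT = PV * r / (1 - (1+r)^(-n))
Denominator: 1 - (1 + 0.1029)^(-3) = 0.254596
Numerator: $53,900.00 * 0.1029 = 5546.31
PMT = 5546.31 / 0.254596 = $21,784.73

$21,784.73


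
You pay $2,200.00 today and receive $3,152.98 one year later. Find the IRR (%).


Formula: IRR = C1/C0 - 1
Substituting: IRR = $3,152.98 / $2,200.00 - 1
Ratio: 1.433173 - 1 = 0.433173
IRR = 43.3173%

43.3173%


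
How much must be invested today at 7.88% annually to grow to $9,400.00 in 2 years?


Formula: PV = FV / (1 + r)^n
Substituting: PV = $9,400.00 / (1 + 0.0788)^2
Discount factor: (1.0788)^2 = 1.163809
PV = $9,400.00 / 1.163809 = $8,076.92

$8,076.92


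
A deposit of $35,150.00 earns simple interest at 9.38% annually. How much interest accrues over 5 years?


Formula: I = P * r * t
Substituting: I = $35,150.00 * 0.0938 * 5
Step: I = $35,150.00 * 0.469
I = $16,485.35

$16,485.35


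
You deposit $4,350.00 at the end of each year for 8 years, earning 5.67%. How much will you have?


Formula: FV = PMT * ((1+r)^n - 1) / r
Growth factor: (1 + 0.0567)^8 = 1.554582
Numerator: 1.554582 - 1 = 0.554582
FV = $4,350.00 * 0.554582 / 0.0567 = $42,547.30

$42,547.30


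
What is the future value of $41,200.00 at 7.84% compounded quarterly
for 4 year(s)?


Formula: FV = P * (1 + r/m)^(m*t)
Period rate: r/m = 0.0784 / 4 = 0.0196
Total periods: m*t = 4 * 4 = 16
Growth factor: (1 + 0.0196)^16 = 1.364197
FV = $41,200.00 * 1.364197 = $56,204.93

$56,204.93


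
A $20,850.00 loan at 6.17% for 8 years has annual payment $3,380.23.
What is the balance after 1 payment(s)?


Formula: Balance = PV*(1+r)^k - PMT*((1+r)^k - 1)/r
Growth: (1 + 0.0617)^1 = 1.0617
Accumulated factor: ((1+r)^k - 1)/r = 1.0
Balance = $20,850.00 * 1.0617 - $3,380.23 * 1.0
Balance = $18,756.22

$18,756.22


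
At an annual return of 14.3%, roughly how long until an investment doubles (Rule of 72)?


Formula: Years ≈ 72 / r
Substituting: Years ≈ 72 / 14.3
Years ≈ 5.0

5.0 years


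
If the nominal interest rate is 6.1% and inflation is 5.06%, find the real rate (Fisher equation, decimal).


Formula: (1 + r_real) = (1 + r_nom) / (1 + inflation)
Substituting: (1 + r_real) = 1.061 / 1.0506
(1 + r_real) = 1.009899
r_real = 1.009899 - 1 = 0.009899

0.009899


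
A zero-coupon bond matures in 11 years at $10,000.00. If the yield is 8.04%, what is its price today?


Formula: Price = FV / (1 + r)^n
Substituting: Price = $10,000.00 / (1 + 0.0804)^11
Discount factor: (1.0804)^11 = 2.341156
Price = $10,000.00 / 2.341156 = $4,271.39

$4,271.39


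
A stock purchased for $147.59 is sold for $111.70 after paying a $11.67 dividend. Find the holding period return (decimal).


Formula: HPR = (P1 - P0 + D) / P0
Gain: $111.70 - $147.59 + $11.67 = -$24.22
HPR = -$24.22 / $147.59 = -0.1641

-0.1641


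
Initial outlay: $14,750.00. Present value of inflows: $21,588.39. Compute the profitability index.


Formula: PI = PV(cash flows) / initial investment
Substituting: PI = $21,588.39 / $14,750.00
PI = 1.4636

1.4636


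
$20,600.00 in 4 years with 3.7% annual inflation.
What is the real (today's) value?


Formula: Real value = nominal / (1 + inflation)^years
Price level: (1 + 0.037)^4 = 1.156418
Real value = $20,600.00 / 1.156418 = $17,813.62

$17,813.62


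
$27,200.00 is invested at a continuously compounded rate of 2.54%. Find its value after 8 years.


Formula: FV = P * e^(r*t)
Exponent: r*t = 0.0254 * 8 = 0.2032
e^(0.2032) = 1.225318
FV = $27,200.00 * 1.225318 = $33,328.64

$33,328.64


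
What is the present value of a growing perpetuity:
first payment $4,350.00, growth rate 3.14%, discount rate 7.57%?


Formula: PV = C / (r - g)
Spread: r - g = 0.0757 - 0.0314 = 0.0443
Substituting: PV = $4,350.00 / 0.0443
PV = $98,194.13

$98,194.13


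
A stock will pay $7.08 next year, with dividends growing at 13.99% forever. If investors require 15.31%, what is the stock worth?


Formula: P = D1 / (r - g)
Spread: r - g = 0.1531 - 0.1399 = 0.0132
Substituting: P = $7.08 / 0.0132
P = $536.36

$536.36


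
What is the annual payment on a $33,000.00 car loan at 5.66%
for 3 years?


Formula: PMT = PV * r / (1 - (1+r)^(-n))
Denominator: 1 - (1 + 0.0566)^(-3) = 0.152249
Numerator: $33,000.00 * 0.0566 = 1867.8
PMT = 1867.8 / 0.152249 = $12,268.04

$12,268.04


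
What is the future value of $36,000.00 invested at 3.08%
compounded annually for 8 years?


Formula: FV = P * (1 + r)^n
Substituting: FV = $36,000.00 * (1 + 0.0308)^8
Growth factor: (1.0308)^8 = 1.274663
FV = $36,000.00 * 1.274663 = $45,887.86

$45,887.86


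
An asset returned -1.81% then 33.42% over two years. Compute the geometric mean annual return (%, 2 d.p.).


Formula: Geometric mean = ((1+r1)*(1+r2))^(1/2) - 1
Product: (1 + -0.0181) * (1 + 0.3342) = 0.9819 * 1.3342 = 1.310051
Square root: 1.310051^0.5 = 1.144575
Geometric mean = 1.144575 - 1 = 0.144575
As percentage: 14.46%

14.46%


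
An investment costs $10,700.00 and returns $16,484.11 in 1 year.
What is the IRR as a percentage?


Formula: IRR = C1/C0 - 1
Substituting: IRR = $16,484.11 / $10,700.00 - 1
Ratio: 1.540571 - 1 = 0.540571
IRR = 54.0571%

54.0571%


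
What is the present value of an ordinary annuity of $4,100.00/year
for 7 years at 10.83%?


Formula: PV = PMT * (1 - (1+r)^(-n)) / r
Discount factor: (1 + 0.1083)^(-7) = 0.486854
Bracket: 1 - 0.486854 = 0.513146
PV = $4,100.00 * 0.513146 / 0.1083 = $19,426.58

$19,426.58


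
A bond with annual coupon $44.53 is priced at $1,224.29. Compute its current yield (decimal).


Formula: Current yield = annual coupon / price
Substituting: CY = $44.53 / $1,224.29
CY = 0.036372

0.036372


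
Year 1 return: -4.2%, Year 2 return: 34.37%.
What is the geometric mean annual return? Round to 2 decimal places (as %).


Formula: Geometric mean = ((1+r1)*(1+r2))^(1/2) - 1
Product: (1 + -0.042) * (1 + 0.3437) = 0.958 * 1.3437 = 1.287265
Square root: 1.287265^0.5 = 1.134577
Geometric mean = 1.134577 - 1 = 0.134577
As percentage: 13.46%

13.46%


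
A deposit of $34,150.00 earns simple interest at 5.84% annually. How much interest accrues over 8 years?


Formula: I = P * r * t
Substituting: I = $34,150.00 * 0.0584 * 8
Step: I = $34,150.00 * 0.4672
I = $15,954.88

$15,954.88


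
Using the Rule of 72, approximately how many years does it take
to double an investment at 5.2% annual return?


Formula: Years ≈ 72 / r
Substituting: Years ≈ 72 / 5.2
Years ≈ 13.8

13.8 years


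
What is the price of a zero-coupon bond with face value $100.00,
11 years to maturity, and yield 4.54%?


Formula: Price = FV / (1 + r)^n
Substituting: Price = $100.00 / (1 + 0.0454)^11
Discount factor: (1.0454)^11 = 1.629699
Price = $100.00 / 1.629699 = $61.36

$61.36


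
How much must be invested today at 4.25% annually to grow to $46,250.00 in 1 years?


Formula: PV = FV / (1 + r)^n
Substituting: PV = $46,250.00 / (1 + 0.0425)^1
Discount factor: (1.0425)^1 = 1.0425
PV = $46,250.00 / 1.0425 = $44,364.51

$44,364.51


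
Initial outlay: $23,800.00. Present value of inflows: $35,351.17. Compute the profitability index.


Formula: PI = PV(cash flows) / initial investment
Substituting: PI = $35,351.17 / $23,800.00
PI = 1.4853

1.4853


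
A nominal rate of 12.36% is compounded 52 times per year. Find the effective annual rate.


Formula: EAR = (1 + r/m)^m - 1
Period rate: r/m = 0.1236 / 52 = 0.002377
Compounding: (1 + 0.002377)^52 = 1.131397
EAR = 1.131397 - 1 = 0.131397

0.131397


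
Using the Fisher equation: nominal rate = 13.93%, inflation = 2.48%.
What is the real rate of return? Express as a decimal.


Formula: (1 + r_real) = (1 + r_nom) / (1 + inflation)
Substituting: (1 + r_real) = 1.1393 / 1.0248
(1 + r_real) = 1.111729
r_real = 1.111729 - 1 = 0.111729

0.111729


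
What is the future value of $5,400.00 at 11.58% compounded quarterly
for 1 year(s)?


Formula: FV = P * (1 + r/m)^(m*t)
Period rate: r/m = 0.1158 / 4 = 0.02895
Total periods: m*t = 4 * 1 = 4
Growth factor: (1 + 0.02895)^4 = 1.120926
FV = $5,400.00 * 1.120926 = $6,053.00

$6,053.00


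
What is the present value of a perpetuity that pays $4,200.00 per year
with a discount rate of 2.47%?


Formula: PV = C / r
Substituting: PV = $4,200.00 / 0.0247
PV = $170,040.49

$170,040.49


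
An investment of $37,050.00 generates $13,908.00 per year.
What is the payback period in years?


Formula: Payback = investment / annual cash flow
Substituting: Payback = $37,050.00 / $13,908.00
Payback = 2.6639 years

2.6639 years


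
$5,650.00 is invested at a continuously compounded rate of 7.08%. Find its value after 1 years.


Formula: FV = P * e^(r*t)
Exponent: r*t = 0.0708 * 1 = 0.0708
e^(0.0708) = 1.073367
FV = $5,650.00 * 1.073367 = $6,064.52

$6,064.52


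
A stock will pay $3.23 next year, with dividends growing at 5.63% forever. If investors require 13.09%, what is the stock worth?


Formula: P = D1 / (r - g)
Spread: r - g = 0.1309 - 0.0563 = 0.0746
Substituting: P = $3.23 / 0.0746
P = $43.30

$43.30


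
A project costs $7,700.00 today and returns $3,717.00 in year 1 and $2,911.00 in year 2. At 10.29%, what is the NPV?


Formula: NPV = C0 + C1/(1+r) + C2/(1+r)^2
Discount C1: $3,717.00 / (1 + 0.1029) = $3,370.21
Discount C2: $2,911.00 / (1 + 0.1029)^2 = $2,393.15
NPV = -$7,700.00 + $3,370.21 + $2,393.15 = -$1,936.64

-$1,936.64


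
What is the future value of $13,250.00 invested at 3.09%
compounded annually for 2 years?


Formula: FV = P * (1 + r)^n
Substituting: FV = $13,250.00 * (1 + 0.0309)^2
Growth factor: (1.0309)^2 = 1.062755
FV = $13,250.00 * 1.062755 = $14,081.50

$14,081.50


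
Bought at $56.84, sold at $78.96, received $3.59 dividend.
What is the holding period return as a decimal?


Formula: HPR = (P1 - P0 + D) / P0
Gain: $78.96 - $56.84 + $3.59 = $25.71
HPR = $25.71 / $56.84 = 0.4523

0.4523


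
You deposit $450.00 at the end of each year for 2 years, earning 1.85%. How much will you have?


Formula: FV = PMT * ((1+r)^n - 1) / r
Growth factor: (1 + 0.0185)^2 = 1.037342
Numerator: 1.037342 - 1 = 0.037342
FV = $450.00 * 0.037342 / 0.0185 = $908.33

$908.33


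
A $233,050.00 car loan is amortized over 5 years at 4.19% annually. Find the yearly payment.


Formula: PMT = PV * r / (1 - (1+r)^(-n))
Denominator: 1 - (1 + 0.0419)^(-5) = 0.18554
Numerator: $233,050.00 * 0.0419 = 9764.795
PMT = 9764.795 / 0.18554 = $52,629.08

$52,629.08


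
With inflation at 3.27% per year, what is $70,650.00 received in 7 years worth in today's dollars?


Formula: Real value = nominal / (1 + inflation)^years
Price level: (1 + 0.0327)^7 = 1.25262
Real value = $70,650.00 / 1.25262 = $56,401.80

$56,401.80


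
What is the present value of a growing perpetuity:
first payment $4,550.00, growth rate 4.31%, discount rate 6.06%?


Formula: PV = C / (r - g)
Spread: r - g = 0.0606 - 0.0431 = 0.0175
Substituting: PV = $4,550.00 / 0.0175
PV = $260,000.00

$260,000.00


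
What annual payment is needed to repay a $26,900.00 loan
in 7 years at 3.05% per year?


Formula: PMT = PV * r / (1 - (1+r)^(-n))
Denominator: 1 - (1 + 0.0305)^(-7) = 0.189666
Numerator: $26,900.00 * 0.0305 = 820.45
PMT = 820.45 / 0.189666 = $4,325.76

$4,325.76


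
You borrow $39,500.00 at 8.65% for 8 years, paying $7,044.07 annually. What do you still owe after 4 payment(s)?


Formula: Balance = PV*(1+r)^k - PMT*((1+r)^k - 1)/r
Growth: (1 + 0.0865)^4 = 1.393538
Accumulated factor: ((1+r)^k - 1)/r = 4.549576
Balance = $39,500.00 * 1.393538 - $7,044.07 * 4.549576
Balance = $22,997.23

$22,997.23


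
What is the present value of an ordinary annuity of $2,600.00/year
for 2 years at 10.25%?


Formula: PV = PMT * (1 - (1+r)^(-n)) / r
Discount factor: (1 + 0.1025)^(-2) = 0.822702
Bracket: 1 - 0.822702 = 0.177298
PV = $2,600.00 * 0.177298 / 0.1025 = $4,497.30

$4,497.30


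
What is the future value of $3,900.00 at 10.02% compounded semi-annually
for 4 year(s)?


Formula: FV = P * (1 + r/m)^(m*t)
Period rate: r/m = 0.1002 / 2 = 0.0501
Total periods: m*t = 2 * 4 = 8
Growth factor: (1 + 0.0501)^8 = 1.478581
FV = $3,900.00 * 1.478581 = $5,766.47

$5,766.47


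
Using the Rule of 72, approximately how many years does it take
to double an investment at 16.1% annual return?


Formula: Years ≈ 72 / r
Substituting: Years ≈ 72 / 16.1
Years ≈ 4.5

4.5 years


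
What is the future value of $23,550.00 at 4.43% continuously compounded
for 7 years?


Formula: FV = P * e^(r*t)
Exponent: r*t = 0.0443 * 7 = 0.3101
e^(0.3101) = 1.363561
FV = $23,550.00 * 1.363561 = $32,111.87

$32,111.87


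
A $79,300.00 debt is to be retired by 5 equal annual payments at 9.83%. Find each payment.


Formula: PMT = PV * r / (1 - (1+r)^(-n))
Denominator: 1 - (1 + 0.0983)^(-5) = 0.374258
Numerator: $79,300.00 * 0.0983 = 7795.19
PMT = 7795.19 / 0.374258 = $20,828.37

$20,828.37


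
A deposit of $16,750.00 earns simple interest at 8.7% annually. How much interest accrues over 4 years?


Formula: I = P * r * t
Substituting: I = $16,750.00 * 0.087 * 4
Step: I = $16,750.00 * 0.348
I = $5,829.00

$5,829.00


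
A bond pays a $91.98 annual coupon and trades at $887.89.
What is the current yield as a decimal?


Formula: Current yield = annual coupon / price
Substituting: CY = $91.98 / $887.89
CY = 0.103594

0.103594


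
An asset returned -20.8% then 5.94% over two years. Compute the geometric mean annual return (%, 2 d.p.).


Formula: Geometric mean = ((1+r1)*(1+r2))^(1/2) - 1
Product: (1 + -0.208) * (1 + 0.0594) = 0.792 * 1.0594 = 0.839045
Square root: 0.839045^0.5 = 0.915994
Geometric mean = 0.915994 - 1 = -0.084006
As percentage: -8.40%

-8.40%
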